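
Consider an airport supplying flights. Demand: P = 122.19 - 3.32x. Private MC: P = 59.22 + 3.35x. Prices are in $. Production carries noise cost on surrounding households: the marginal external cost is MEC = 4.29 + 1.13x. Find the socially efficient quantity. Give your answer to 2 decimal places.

x* = 7.52

Social marginal cost = private MC + MEC = 63.51 + 4.48x.
Set SMC = demand: 63.51 + 4.48x = 122.19 - 3.32x → x* = 7.5231.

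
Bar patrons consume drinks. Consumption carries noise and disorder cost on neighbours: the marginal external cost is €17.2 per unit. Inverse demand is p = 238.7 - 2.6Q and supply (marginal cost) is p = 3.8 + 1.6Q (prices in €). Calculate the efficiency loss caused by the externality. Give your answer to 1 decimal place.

DWL = €35.2

Market equilibrium (private): 3.8 + 1.6Q = 238.7 - 2.6Q → Q_m = 55.9286.
Social marginal benefit = demand − MEC = 221.5 - 2.6Q.
Set SMB = MC: 221.5 - 2.6Q = 3.8 + 1.6Q → Q* = 51.8333.
Height of the DWL triangle at Q_m is MC(Q_m) − SMB(Q_m) = MEC(Q_m) = 17.2000.
DWL = ½ × 4.0953 × 17.2000 = 35.2196.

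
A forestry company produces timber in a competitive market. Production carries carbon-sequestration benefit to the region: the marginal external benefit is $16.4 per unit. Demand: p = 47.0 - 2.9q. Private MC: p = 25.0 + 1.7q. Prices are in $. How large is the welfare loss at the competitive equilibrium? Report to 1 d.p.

Market equilibrium (private): 25.0 + 1.7q = 47.0 - 2.9q → q_m = 4.7826.
Social marginal cost = private MC − MEB = 8.6 + 1.7q.
Set SMC = demand: 8.6 + 1.7q = 47.0 - 2.9q → q* = 8.3478.
Between q* and q_m the wedge demand − SMC runs linearly from 0 to MEB(q_m), so the loss is a triangle.
DWL = ½ × 3.5652 × 16.4000 = 29.2346.

DWL = $29.2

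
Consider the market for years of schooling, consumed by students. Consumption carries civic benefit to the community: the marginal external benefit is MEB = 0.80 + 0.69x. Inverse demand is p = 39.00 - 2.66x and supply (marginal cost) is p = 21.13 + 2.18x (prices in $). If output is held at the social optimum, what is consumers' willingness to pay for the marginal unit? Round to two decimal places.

Social marginal benefit = demand + MEB = 39.80 - 1.97x.
Set SMB = MC: 39.80 - 1.97x = 21.13 + 2.18x → x* = 4.4988.
Consumer price on the demand curve at x*: 39.00 − 2.66×4.4988 = 27.0332.

P = $27.03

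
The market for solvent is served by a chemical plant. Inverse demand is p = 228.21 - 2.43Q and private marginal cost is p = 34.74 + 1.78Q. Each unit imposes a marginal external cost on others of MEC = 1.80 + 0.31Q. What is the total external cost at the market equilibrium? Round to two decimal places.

410.06

Market equilibrium (private): 34.74 + 1.78Q = 228.21 - 2.43Q → Q_m = 45.9549.
Total external cost = ∫₀^{Q_m} (1.80 + 0.31Q) dQ = 1.80×45.9549 + ½×0.31×45.9549² = 410.0560.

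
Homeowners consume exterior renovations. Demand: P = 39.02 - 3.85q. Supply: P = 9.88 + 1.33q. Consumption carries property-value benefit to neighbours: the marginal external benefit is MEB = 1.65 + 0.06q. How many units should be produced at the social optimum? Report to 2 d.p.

Social marginal benefit = demand + MEB = 40.67 - 3.79q.
Set SMB = MC: 40.67 - 3.79q = 9.88 + 1.33q → q* = 6.0137.

q* = 6.01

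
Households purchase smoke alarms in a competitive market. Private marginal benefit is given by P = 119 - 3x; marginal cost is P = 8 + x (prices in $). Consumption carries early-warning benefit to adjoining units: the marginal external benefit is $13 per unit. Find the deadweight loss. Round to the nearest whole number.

Market equilibrium (private): 8 + x = 119 - 3x → x_m = 27.7500.
Social marginal benefit = demand + MEB = 132 - 3x.
Set SMB = MC: 132 - 3x = 8 + x → x* = 31.0000.
Height of the DWL triangle at x_m is SMB(x_m) − MC(x_m) = MEB(x_m) = 13.0000.
DWL = ½ × 3.2500 × 13.0000 = 21.1250.

DWL = $21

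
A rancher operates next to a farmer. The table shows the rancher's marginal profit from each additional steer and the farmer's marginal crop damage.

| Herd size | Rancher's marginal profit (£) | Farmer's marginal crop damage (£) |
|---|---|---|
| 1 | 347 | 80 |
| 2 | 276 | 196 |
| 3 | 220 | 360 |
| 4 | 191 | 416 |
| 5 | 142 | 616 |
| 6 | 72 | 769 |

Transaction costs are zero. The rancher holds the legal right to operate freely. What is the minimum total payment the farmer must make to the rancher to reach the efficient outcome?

Left alone the rancher would choose level 6 (marginal profit stays positive).
Efficient level: k* = 2 (marginal profit ≥ marginal crop damage through 2).
The farmer must at least cover the rancher's forgone profit from cutting 6→2: 220 + 191 + 142 + 72 = 625.

£625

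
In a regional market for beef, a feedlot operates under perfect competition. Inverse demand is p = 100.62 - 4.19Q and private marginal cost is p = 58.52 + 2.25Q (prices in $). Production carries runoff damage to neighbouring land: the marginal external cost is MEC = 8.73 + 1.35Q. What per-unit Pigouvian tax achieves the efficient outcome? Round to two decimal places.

tax = $14.51 per unit

Social marginal cost = private MC + MEC = 67.25 + 3.60Q.
Set SMC = demand: 67.25 + 3.60Q = 100.62 - 4.19Q → Q* = 4.2837.
The Pigouvian tax equals MEC at Q*: 8.73 + 1.35×4.2837 = 14.5130.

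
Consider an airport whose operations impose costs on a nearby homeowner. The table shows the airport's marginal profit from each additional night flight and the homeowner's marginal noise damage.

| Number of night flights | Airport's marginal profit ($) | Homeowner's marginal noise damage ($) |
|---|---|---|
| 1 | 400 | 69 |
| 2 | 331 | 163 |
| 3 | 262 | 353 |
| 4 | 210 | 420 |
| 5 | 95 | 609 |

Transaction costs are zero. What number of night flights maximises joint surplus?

2

Bargaining reaches the level where marginal profit last exceeds marginal noise damage.
That holds through level 2 (331 ≥ 163) but not at 3 (262 < 353).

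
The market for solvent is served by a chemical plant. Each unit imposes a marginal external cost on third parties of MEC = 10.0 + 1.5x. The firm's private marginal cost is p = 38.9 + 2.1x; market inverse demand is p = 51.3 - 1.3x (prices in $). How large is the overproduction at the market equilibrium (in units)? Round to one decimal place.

Market equilibrium (private): 38.9 + 2.1x = 51.3 - 1.3x → x_m = 3.6471.
Social marginal cost = private MC + MEC = 48.9 + 3.6x.
Set SMC = demand: 48.9 + 3.6x = 51.3 - 1.3x → x* = 0.4898.
Gap = |3.6471 − 0.4898| = 3.1573.

3.2 units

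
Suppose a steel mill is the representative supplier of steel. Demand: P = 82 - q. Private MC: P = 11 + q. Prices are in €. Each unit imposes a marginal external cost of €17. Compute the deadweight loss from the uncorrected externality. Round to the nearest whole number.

Market equilibrium (private): 11 + q = 82 - q → q_m = 35.5000.
Social marginal cost = private MC + MEC = 28 + q.
Set SMC = demand: 28 + q = 82 - q → q* = 27.0000.
The welfare-loss triangle has base |q_m − q*| and height MEC(q_m) (the vertical gap between SMC and demand is zero at q* and MEC at q_m).
DWL = ½ × 8.5000 × 17.0000 = 72.2500.

DWL = €72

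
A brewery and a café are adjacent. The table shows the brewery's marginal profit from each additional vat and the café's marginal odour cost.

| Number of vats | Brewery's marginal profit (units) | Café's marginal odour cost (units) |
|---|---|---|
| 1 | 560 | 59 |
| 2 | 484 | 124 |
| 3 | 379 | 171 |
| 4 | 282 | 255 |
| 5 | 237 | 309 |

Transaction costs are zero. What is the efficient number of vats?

4

Bargaining reaches the level where marginal profit last exceeds marginal odour cost.
That holds through level 4 (282 ≥ 255) but not at 5 (237 < 309).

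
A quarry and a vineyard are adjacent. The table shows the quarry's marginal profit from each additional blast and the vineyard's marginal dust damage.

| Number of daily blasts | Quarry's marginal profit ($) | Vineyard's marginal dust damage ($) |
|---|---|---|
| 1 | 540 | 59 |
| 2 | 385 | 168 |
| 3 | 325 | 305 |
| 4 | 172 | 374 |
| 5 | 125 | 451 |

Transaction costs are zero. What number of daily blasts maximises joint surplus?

3

Bargaining reaches the level where marginal profit last exceeds marginal dust damage.
That holds through level 3 (325 ≥ 305) but not at 4 (172 < 374).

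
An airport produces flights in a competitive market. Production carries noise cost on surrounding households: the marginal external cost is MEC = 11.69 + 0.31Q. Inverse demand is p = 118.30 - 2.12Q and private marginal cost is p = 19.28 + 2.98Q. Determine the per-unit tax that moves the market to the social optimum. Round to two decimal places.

Social marginal cost = private MC + MEC = 30.97 + 3.29Q.
Set SMC = demand: 30.97 + 3.29Q = 118.30 - 2.12Q → Q* = 16.1423.
The Pigouvian tax equals MEC at Q*: 11.69 + 0.31×16.1423 = 16.6941.

tax = 16.69 per unit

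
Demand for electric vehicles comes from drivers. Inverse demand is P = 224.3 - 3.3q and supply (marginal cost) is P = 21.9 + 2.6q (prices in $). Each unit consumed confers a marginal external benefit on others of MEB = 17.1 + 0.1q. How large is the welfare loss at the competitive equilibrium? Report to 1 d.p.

Market equilibrium (private): 21.9 + 2.6q = 224.3 - 3.3q → q_m = 34.3051.
Social marginal benefit = demand + MEB = 241.4 - 3.2q.
Set SMB = MC: 241.4 - 3.2q = 21.9 + 2.6q → q* = 37.8448.
The loss is the area between SMB and MC from q* to q_m; with linear curves that's a triangle of height MEB(q_m).
DWL = ½ × 3.5397 × 20.5305 = 36.3359.

DWL = $36.3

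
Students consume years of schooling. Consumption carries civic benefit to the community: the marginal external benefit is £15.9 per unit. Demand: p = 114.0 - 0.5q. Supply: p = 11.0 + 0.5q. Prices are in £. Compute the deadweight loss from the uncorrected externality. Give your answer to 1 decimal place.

Market equilibrium (private): 11.0 + 0.5q = 114.0 - 0.5q → q_m = 103.0000.
Social marginal benefit = demand + MEB = 129.9 - 0.5q.
Set SMB = MC: 129.9 - 0.5q = 11.0 + 0.5q → q* = 118.9000.
The loss is the area between SMB and MC from q* to q_m; with linear curves that's a triangle of height MEB(q_m).
DWL = ½ × 15.9000 × 15.9000 = 126.4050.

DWL = £126.4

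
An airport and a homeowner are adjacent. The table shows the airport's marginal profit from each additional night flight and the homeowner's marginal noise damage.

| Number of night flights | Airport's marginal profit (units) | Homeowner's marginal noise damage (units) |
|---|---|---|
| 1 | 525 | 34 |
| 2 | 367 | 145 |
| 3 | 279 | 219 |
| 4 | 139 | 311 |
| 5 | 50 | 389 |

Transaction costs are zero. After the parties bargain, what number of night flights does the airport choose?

Bargaining reaches the level where marginal profit last exceeds marginal noise damage.
That holds through level 3 (279 ≥ 219) but not at 4 (139 < 311).

3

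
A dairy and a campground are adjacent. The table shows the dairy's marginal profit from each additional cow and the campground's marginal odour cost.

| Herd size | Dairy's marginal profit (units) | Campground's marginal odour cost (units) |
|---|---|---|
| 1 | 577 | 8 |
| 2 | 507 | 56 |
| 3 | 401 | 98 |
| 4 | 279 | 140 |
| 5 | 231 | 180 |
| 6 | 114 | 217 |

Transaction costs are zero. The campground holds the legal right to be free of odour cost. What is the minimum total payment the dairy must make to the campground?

482

Efficient level: marginal profit ≥ marginal odour cost through level 5, so k* = 5.
With the campground holding the right, the dairy must at least compensate total damage at k*: 8 + 56 + 98 + 140 + 180 = 482.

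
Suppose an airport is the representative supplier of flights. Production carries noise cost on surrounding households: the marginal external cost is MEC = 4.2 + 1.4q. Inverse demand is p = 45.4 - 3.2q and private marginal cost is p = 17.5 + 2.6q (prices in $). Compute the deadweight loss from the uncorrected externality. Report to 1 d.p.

Market equilibrium (private): 17.5 + 2.6q = 45.4 - 3.2q → q_m = 4.8103.
Social marginal cost = private MC + MEC = 21.7 + 4.0q.
Set SMC = demand: 21.7 + 4.0q = 45.4 - 3.2q → q* = 3.2917.
Between q* and q_m the wedge SMC − demand runs linearly from 0 to MEC(q_m), so the loss is a triangle.
DWL = ½ × 1.5186 × 10.9345 = 8.3026.

DWL = $8.3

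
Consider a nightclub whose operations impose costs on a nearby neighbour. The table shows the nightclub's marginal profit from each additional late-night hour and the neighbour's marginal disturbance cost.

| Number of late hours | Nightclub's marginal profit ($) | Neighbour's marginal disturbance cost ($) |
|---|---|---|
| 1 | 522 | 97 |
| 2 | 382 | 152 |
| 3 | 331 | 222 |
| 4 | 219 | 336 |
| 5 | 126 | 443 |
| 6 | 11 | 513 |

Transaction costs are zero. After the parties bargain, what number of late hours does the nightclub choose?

Bargaining reaches the level where marginal profit last exceeds marginal disturbance cost.
That holds through level 3 (331 ≥ 222) but not at 4 (219 < 336).

3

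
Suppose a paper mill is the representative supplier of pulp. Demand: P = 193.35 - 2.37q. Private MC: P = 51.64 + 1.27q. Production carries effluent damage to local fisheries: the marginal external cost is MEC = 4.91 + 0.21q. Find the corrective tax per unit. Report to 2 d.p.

tax = 12.37 per unit

Social marginal cost = private MC + MEC = 56.55 + 1.48q.
Set SMC = demand: 56.55 + 1.48q = 193.35 - 2.37q → q* = 35.5325.
The Pigouvian tax equals MEC at q*: 4.91 + 0.21×35.5325 = 12.3718.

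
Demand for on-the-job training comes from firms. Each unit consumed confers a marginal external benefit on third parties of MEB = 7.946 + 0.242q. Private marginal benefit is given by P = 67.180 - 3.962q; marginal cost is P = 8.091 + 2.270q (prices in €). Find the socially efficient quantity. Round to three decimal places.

q* = 11.191

Social marginal benefit = demand + MEB = 75.126 - 3.720q.
Set SMB = MC: 75.126 - 3.720q = 8.091 + 2.270q → q* = 11.1912.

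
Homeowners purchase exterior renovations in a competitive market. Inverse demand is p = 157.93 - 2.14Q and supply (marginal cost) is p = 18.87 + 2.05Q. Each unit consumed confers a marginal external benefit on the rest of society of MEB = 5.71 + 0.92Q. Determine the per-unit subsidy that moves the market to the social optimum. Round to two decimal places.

subsidy = 46.44 per unit

Social marginal benefit = demand + MEB = 163.64 - 1.22Q.
Set SMB = MC: 163.64 - 1.22Q = 18.87 + 2.05Q → Q* = 44.2722.
The Pigouvian subsidy equals MEB at Q*: 5.71 + 0.92×44.2722 = 46.4404.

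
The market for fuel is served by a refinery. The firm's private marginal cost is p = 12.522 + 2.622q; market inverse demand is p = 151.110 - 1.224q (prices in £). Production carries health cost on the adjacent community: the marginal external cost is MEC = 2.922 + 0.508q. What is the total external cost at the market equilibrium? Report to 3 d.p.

£435.104

Market equilibrium (private): 12.522 + 2.622q = 151.110 - 1.224q → q_m = 36.0343.
Total external cost = ∫₀^{q_m} (2.922 + 0.508q) dq = 2.922×36.0343 + ½×0.508×36.0343² = 435.1038.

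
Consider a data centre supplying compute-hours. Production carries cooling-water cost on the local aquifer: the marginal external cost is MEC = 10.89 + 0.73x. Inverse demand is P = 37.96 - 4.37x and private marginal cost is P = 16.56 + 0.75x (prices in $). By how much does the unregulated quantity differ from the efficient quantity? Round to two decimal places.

2.38 units

Market equilibrium (private): 16.56 + 0.75x = 37.96 - 4.37x → x_m = 4.1797.
Social marginal cost = private MC + MEC = 27.45 + 1.48x.
Set SMC = demand: 27.45 + 1.48x = 37.96 - 4.37x → x* = 1.7966.
Gap = |4.1797 − 1.7966| = 2.3831.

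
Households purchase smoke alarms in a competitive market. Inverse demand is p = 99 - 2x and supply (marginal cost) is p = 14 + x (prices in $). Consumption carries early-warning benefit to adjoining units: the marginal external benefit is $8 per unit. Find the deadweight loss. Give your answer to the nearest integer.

Market equilibrium (private): 14 + x = 99 - 2x → x_m = 28.3333.
Social marginal benefit = demand + MEB = 107 - 2x.
Set SMB = MC: 107 - 2x = 14 + x → x* = 31.0000.
Height of the DWL triangle at x_m is SMB(x_m) − MC(x_m) = MEB(x_m) = 8.0000.
DWL = ½ × 2.6667 × 8.0000 = 10.6668.

DWL = $11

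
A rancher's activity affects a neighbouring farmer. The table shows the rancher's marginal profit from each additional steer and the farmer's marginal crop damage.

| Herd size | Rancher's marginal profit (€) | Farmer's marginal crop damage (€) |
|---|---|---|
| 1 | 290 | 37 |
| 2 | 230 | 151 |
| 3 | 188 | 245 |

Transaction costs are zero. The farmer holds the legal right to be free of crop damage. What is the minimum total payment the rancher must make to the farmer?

€188

Efficient level: marginal profit ≥ marginal crop damage through level 2, so k* = 2.
With the farmer holding the right, the rancher must at least compensate total damage at k*: 37 + 151 = 188.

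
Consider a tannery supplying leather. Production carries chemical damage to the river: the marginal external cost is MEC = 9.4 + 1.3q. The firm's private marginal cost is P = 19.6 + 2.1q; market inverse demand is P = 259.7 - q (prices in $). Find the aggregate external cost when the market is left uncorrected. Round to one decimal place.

$4627.2

Market equilibrium (private): 19.6 + 2.1q = 259.7 - q → q_m = 77.4516.
Total external cost = ∫₀^{q_m} (9.4 + 1.3q) dq = 9.4×77.4516 + ½×1.3×77.4516² = 4627.2328.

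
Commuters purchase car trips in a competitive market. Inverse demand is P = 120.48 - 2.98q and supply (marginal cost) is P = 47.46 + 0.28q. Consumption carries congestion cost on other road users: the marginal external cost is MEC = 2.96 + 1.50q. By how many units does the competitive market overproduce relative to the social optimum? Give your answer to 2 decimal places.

Market equilibrium (private): 47.46 + 0.28q = 120.48 - 2.98q → q_m = 22.3988.
Social marginal benefit = demand − MEC = 117.52 - 4.48q.
Set SMB = MC: 117.52 - 4.48q = 47.46 + 0.28q → q* = 14.7185.
Gap = |22.3988 − 14.7185| = 7.6803.

7.68 units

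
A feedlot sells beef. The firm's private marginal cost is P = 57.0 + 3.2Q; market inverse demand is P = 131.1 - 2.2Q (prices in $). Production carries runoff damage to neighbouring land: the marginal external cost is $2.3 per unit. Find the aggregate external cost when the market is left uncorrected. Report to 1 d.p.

$31.6

Market equilibrium (private): 57.0 + 3.2Q = 131.1 - 2.2Q → Q_m = 13.7222.
Total external cost = MEC × Q_m = 2.3 × 13.7222 = 31.5611.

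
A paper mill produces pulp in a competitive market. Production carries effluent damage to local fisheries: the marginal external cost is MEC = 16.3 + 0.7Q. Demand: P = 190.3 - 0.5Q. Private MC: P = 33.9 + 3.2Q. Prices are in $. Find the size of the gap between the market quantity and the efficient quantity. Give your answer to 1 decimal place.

Market equilibrium (private): 33.9 + 3.2Q = 190.3 - 0.5Q → Q_m = 42.2703.
Social marginal cost = private MC + MEC = 50.2 + 3.9Q.
Set SMC = demand: 50.2 + 3.9Q = 190.3 - 0.5Q → Q* = 31.8409.
Gap = |42.2703 − 31.8409| = 10.4294.

10.4 units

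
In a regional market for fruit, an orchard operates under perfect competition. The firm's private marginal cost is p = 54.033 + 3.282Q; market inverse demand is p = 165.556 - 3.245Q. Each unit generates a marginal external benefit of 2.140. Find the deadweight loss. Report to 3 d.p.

Market equilibrium (private): 54.033 + 3.282Q = 165.556 - 3.245Q → Q_m = 17.0864.
Social marginal cost = private MC − MEB = 51.893 + 3.282Q.
Set SMC = demand: 51.893 + 3.282Q = 165.556 - 3.245Q → Q* = 17.4143.
Height of the DWL triangle at Q_m is demand(Q_m) − SMC(Q_m) = MEB(Q_m) = 2.1400.
DWL = ½ × 0.3279 × 2.1400 = 0.3509.

DWL = 0.351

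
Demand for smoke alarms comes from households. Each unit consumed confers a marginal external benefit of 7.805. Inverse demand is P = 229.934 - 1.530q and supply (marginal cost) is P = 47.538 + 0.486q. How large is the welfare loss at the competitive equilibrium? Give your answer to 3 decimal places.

Market equilibrium (private): 47.538 + 0.486q = 229.934 - 1.530q → q_m = 90.4742.
Social marginal benefit = demand + MEB = 237.739 - 1.530q.
Set SMB = MC: 237.739 - 1.530q = 47.538 + 0.486q → q* = 94.3457.
Between q* and q_m the wedge SMB − MC runs linearly from 0 to MEB(q_m), so the loss is a triangle.
DWL = ½ × 3.8715 × 7.8050 = 15.1085.

DWL = 15.109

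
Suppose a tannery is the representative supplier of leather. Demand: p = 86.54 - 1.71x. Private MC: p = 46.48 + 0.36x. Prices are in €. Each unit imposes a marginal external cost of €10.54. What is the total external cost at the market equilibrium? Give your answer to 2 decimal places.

€203.98

Market equilibrium (private): 46.48 + 0.36x = 86.54 - 1.71x → x_m = 19.3527.
Total external cost = MEC × x_m = 10.54 × 19.3527 = 203.9775.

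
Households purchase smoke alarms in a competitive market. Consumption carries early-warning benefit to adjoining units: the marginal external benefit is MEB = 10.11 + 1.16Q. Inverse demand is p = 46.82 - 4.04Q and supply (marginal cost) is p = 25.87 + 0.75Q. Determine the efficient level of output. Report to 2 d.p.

Q* = 8.56

Social marginal benefit = demand + MEB = 56.93 - 2.88Q.
Set SMB = MC: 56.93 - 2.88Q = 25.87 + 0.75Q → Q* = 8.5565.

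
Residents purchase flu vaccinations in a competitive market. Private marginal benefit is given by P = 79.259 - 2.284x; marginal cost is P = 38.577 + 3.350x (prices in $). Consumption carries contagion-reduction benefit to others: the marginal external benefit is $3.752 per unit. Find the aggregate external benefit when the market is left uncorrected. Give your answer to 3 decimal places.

Market equilibrium (private): 38.577 + 3.350x = 79.259 - 2.284x → x_m = 7.2208.
Total external benefit = MEB × x_m = 3.752 × 7.2208 = 27.0924.

$27.092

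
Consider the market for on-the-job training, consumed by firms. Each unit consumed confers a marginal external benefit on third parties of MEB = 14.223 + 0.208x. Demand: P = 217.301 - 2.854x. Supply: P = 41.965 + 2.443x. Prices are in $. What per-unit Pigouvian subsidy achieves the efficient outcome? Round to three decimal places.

Social marginal benefit = demand + MEB = 231.524 - 2.646x.
Set SMB = MC: 231.524 - 2.646x = 41.965 + 2.443x → x* = 37.2488.
The Pigouvian subsidy equals MEB at x*: 14.223 + 0.208×37.2488 = 21.9708.

subsidy = $21.971 per unit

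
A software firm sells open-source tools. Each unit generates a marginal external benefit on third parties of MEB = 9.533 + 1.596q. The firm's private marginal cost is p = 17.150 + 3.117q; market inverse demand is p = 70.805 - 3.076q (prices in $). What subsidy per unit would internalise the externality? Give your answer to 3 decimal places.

Social marginal cost = private MC − MEB = 7.617 + 1.521q.
Set SMC = demand: 7.617 + 1.521q = 70.805 - 3.076q → q* = 13.7455.
The Pigouvian subsidy equals MEB at q*: 9.533 + 1.596×13.7455 = 31.4708.

subsidy = $31.471 per unit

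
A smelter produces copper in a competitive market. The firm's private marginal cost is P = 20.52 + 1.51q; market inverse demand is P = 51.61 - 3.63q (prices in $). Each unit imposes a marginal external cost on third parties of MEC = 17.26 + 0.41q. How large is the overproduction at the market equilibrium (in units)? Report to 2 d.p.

Market equilibrium (private): 20.52 + 1.51q = 51.61 - 3.63q → q_m = 6.0486.
Social marginal cost = private MC + MEC = 37.78 + 1.92q.
Set SMC = demand: 37.78 + 1.92q = 51.61 - 3.63q → q* = 2.4919.
Gap = |6.0486 − 2.4919| = 3.5567.

3.56 units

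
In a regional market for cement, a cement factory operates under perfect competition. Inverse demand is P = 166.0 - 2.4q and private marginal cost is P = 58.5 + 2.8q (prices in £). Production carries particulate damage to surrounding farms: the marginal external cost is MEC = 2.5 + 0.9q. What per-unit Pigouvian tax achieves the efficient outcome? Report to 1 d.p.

tax = £18.0 per unit

Social marginal cost = private MC + MEC = 61.0 + 3.7q.
Set SMC = demand: 61.0 + 3.7q = 166.0 - 2.4q → q* = 17.2131.
The Pigouvian tax equals MEC at q*: 2.5 + 0.9×17.2131 = 17.9918.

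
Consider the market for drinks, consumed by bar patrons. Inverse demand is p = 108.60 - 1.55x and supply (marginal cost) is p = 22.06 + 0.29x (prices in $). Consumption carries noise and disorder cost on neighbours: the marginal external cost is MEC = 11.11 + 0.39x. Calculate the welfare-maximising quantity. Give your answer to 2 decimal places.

Social marginal benefit = demand − MEC = 97.49 - 1.94x.
Set SMB = MC: 97.49 - 1.94x = 22.06 + 0.29x → x* = 33.8251.

x* = 33.83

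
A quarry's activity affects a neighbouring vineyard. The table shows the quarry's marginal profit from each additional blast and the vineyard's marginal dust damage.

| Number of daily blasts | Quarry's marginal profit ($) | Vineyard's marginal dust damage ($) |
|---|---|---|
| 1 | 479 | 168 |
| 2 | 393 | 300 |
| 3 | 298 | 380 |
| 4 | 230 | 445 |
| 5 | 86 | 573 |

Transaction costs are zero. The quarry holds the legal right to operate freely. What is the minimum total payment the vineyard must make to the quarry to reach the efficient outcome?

$614

Left alone the quarry would choose level 5 (marginal profit stays positive).
Efficient level: k* = 2 (marginal profit ≥ marginal dust damage through 2).
The vineyard must at least cover the quarry's forgone profit from cutting 5→2: 298 + 230 + 86 = 614.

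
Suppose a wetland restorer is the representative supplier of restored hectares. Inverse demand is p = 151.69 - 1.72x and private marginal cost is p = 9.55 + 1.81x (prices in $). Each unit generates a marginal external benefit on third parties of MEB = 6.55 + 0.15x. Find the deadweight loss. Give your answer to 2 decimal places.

Market equilibrium (private): 9.55 + 1.81x = 151.69 - 1.72x → x_m = 40.2663.
Social marginal cost = private MC − MEB = 3.00 + 1.66x.
Set SMC = demand: 3.00 + 1.66x = 151.69 - 1.72x → x* = 43.9911.
Between x* and x_m the wedge demand − SMC runs linearly from 0 to MEB(x_m), so the loss is a triangle.
DWL = ½ × 3.7248 × 12.5899 = 23.4474.

DWL = $23.45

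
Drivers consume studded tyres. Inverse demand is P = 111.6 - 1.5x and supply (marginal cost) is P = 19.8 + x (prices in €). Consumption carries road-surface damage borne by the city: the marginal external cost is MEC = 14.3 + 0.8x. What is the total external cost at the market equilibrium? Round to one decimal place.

€1064.4

Market equilibrium (private): 19.8 + x = 111.6 - 1.5x → x_m = 36.7200.
Total external cost = ∫₀^{x_m} (14.3 + 0.8x) dx = 14.3×36.7200 + ½×0.8×36.7200² = 1064.4394.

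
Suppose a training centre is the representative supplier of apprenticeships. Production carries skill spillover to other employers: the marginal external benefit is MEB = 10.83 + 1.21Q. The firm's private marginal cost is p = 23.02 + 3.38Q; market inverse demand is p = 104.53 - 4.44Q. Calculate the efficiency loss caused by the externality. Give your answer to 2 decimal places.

Market equilibrium (private): 23.02 + 3.38Q = 104.53 - 4.44Q → Q_m = 10.4233.
Social marginal cost = private MC − MEB = 12.19 + 2.17Q.
Set SMC = demand: 12.19 + 2.17Q = 104.53 - 4.44Q → Q* = 13.9697.
The welfare-loss triangle has base |Q_m − Q*| and height MEB(Q_m) (the vertical gap between SMC and demand is zero at Q* and MEB at Q_m).
DWL = ½ × 3.5464 × 23.4422 = 41.5677.

DWL = 41.57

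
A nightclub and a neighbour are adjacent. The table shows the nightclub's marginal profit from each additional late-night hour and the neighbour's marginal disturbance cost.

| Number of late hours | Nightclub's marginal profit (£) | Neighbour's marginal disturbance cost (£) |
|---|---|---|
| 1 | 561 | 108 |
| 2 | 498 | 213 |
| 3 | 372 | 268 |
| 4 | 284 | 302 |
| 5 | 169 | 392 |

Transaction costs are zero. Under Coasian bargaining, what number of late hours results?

3

Bargaining reaches the level where marginal profit last exceeds marginal disturbance cost.
That holds through level 3 (372 ≥ 268) but not at 4 (284 < 302).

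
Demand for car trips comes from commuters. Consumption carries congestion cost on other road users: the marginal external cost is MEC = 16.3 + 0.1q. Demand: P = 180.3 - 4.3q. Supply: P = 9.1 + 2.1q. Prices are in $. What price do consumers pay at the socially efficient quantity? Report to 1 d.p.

Social marginal benefit = demand − MEC = 164.0 - 4.4q.
Set SMB = MC: 164.0 - 4.4q = 9.1 + 2.1q → q* = 23.8308.
Consumer price on the demand curve at q*: 180.3 − 4.3×23.8308 = 77.8276.

P = $77.8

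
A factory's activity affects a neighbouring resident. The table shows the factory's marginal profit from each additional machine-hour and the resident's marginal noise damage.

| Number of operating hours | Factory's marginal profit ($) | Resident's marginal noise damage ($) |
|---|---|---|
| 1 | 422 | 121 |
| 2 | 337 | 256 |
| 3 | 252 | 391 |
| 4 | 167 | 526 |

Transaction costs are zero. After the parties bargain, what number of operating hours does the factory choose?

Bargaining reaches the level where marginal profit last exceeds marginal noise damage.
That holds through level 2 (337 ≥ 256) but not at 3 (252 < 391).

2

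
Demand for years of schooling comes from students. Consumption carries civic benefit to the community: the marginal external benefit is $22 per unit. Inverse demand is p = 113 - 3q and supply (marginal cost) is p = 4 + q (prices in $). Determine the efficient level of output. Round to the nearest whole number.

Social marginal benefit = demand + MEB = 135 - 3q.
Set SMB = MC: 135 - 3q = 4 + q → q* = 32.7500.

q* = 33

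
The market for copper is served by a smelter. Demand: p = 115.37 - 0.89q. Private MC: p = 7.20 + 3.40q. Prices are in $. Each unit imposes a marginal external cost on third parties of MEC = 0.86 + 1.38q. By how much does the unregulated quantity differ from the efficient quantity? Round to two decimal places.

6.29 units

Market equilibrium (private): 7.20 + 3.40q = 115.37 - 0.89q → q_m = 25.2145.
Social marginal cost = private MC + MEC = 8.06 + 4.78q.
Set SMC = demand: 8.06 + 4.78q = 115.37 - 0.89q → q* = 18.9259.
Gap = |25.2145 − 18.9259| = 6.2886.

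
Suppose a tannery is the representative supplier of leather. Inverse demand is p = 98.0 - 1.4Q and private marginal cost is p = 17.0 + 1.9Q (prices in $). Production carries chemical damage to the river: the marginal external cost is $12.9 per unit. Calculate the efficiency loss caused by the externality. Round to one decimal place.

DWL = $25.2

Market equilibrium (private): 17.0 + 1.9Q = 98.0 - 1.4Q → Q_m = 24.5455.
Social marginal cost = private MC + MEC = 29.9 + 1.9Q.
Set SMC = demand: 29.9 + 1.9Q = 98.0 - 1.4Q → Q* = 20.6364.
The welfare-loss triangle has base |Q_m − Q*| and height MEC(Q_m) (the vertical gap between SMC and demand is zero at Q* and MEC at Q_m).
DWL = ½ × 3.9091 × 12.9000 = 25.2137.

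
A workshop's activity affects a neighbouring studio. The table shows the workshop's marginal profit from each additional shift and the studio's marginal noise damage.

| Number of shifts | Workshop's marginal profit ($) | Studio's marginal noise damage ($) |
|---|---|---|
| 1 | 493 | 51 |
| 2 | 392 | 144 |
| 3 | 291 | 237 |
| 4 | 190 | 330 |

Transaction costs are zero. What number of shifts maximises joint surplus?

3

Bargaining reaches the level where marginal profit last exceeds marginal noise damage.
That holds through level 3 (291 ≥ 237) but not at 4 (190 < 330).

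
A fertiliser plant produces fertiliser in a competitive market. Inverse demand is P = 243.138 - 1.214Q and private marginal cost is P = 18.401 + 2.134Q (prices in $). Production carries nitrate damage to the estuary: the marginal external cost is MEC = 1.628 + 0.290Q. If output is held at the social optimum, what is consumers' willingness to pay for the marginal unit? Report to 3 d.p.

P = $168.687

Social marginal cost = private MC + MEC = 20.029 + 2.424Q.
Set SMC = demand: 20.029 + 2.424Q = 243.138 - 1.214Q → Q* = 61.3274.
Consumer price on the demand curve at Q*: 243.138 − 1.214×61.3274 = 168.6865.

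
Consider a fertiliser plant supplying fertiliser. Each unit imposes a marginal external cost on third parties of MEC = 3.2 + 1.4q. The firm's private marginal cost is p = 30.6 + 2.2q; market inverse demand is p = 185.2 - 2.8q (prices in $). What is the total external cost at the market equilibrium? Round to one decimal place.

$768.2

Market equilibrium (private): 30.6 + 2.2q = 185.2 - 2.8q → q_m = 30.9200.
Total external cost = ∫₀^{q_m} (3.2 + 1.4q) dq = 3.2×30.9200 + ½×1.4×30.9200² = 768.1765.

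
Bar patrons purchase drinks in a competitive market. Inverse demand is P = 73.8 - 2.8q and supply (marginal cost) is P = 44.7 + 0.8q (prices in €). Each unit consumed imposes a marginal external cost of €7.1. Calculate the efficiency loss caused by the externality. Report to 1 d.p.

Market equilibrium (private): 44.7 + 0.8q = 73.8 - 2.8q → q_m = 8.0833.
Social marginal benefit = demand − MEC = 66.7 - 2.8q.
Set SMB = MC: 66.7 - 2.8q = 44.7 + 0.8q → q* = 6.1111.
Height of the DWL triangle at q_m is MC(q_m) − SMB(q_m) = MEC(q_m) = 7.1000.
DWL = ½ × 1.9722 × 7.1000 = 7.0013.

DWL = €7.0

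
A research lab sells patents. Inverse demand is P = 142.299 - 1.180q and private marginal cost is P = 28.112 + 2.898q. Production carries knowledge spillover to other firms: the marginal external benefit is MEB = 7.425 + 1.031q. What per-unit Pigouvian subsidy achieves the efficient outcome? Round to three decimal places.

subsidy = 48.574 per unit

Social marginal cost = private MC − MEB = 20.687 + 1.867q.
Set SMC = demand: 20.687 + 1.867q = 142.299 - 1.180q → q* = 39.9120.
The Pigouvian subsidy equals MEB at q*: 7.425 + 1.031×39.9120 = 48.5743.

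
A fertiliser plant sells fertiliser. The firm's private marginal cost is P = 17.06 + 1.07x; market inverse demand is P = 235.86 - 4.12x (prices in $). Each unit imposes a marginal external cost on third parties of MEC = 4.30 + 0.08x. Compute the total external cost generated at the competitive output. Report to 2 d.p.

Market equilibrium (private): 17.06 + 1.07x = 235.86 - 4.12x → x_m = 42.1580.
Total external cost = ∫₀^{x_m} (4.30 + 0.08x) dx = 4.30×42.1580 + ½×0.08×42.1580² = 252.3713.

$252.37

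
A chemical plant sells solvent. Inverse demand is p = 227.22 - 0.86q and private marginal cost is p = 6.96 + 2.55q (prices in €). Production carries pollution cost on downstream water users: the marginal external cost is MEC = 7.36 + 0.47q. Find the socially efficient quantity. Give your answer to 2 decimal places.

Social marginal cost = private MC + MEC = 14.32 + 3.02q.
Set SMC = demand: 14.32 + 3.02q = 227.22 - 0.86q → q* = 54.8711.

q* = 54.87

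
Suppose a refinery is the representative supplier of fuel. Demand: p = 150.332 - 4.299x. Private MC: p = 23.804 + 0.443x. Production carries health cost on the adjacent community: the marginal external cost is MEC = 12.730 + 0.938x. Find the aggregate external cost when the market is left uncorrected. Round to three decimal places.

Market equilibrium (private): 23.804 + 0.443x = 150.332 - 4.299x → x_m = 26.6824.
Total external cost = ∫₀^{x_m} (12.730 + 0.938x) dx = 12.730×26.6824 + ½×0.938×26.6824² = 673.5717.

673.572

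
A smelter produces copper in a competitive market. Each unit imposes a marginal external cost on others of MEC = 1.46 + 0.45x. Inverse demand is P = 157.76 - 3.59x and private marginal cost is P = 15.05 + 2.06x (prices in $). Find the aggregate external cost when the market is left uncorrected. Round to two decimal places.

Market equilibrium (private): 15.05 + 2.06x = 157.76 - 3.59x → x_m = 25.2584.
Total external cost = ∫₀^{x_m} (1.46 + 0.45x) dx = 1.46×25.2584 + ½×0.45×25.2584² = 180.4243.

$180.42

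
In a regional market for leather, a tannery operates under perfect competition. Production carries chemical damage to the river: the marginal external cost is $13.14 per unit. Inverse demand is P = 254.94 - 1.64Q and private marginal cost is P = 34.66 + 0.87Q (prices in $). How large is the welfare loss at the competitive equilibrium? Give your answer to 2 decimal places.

DWL = $34.39

Market equilibrium (private): 34.66 + 0.87Q = 254.94 - 1.64Q → Q_m = 87.7610.
Social marginal cost = private MC + MEC = 47.80 + 0.87Q.
Set SMC = demand: 47.80 + 0.87Q = 254.94 - 1.64Q → Q* = 82.5259.
Between Q* and Q_m the wedge SMC − demand runs linearly from 0 to MEC(Q_m), so the loss is a triangle.
DWL = ½ × 5.2351 × 13.1400 = 34.3946.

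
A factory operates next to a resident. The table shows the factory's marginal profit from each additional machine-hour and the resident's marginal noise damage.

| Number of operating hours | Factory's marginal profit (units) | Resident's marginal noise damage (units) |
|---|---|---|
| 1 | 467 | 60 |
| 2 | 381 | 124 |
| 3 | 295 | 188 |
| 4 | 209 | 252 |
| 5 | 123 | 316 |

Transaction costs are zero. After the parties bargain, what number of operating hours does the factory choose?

Bargaining reaches the level where marginal profit last exceeds marginal noise damage.
That holds through level 3 (295 ≥ 188) but not at 4 (209 < 252).

3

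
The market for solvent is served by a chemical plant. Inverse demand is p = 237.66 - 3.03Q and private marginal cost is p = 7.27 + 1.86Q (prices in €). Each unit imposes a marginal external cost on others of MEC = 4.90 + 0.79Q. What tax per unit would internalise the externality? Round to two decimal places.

tax = €36.26 per unit

Social marginal cost = private MC + MEC = 12.17 + 2.65Q.
Set SMC = demand: 12.17 + 2.65Q = 237.66 - 3.03Q → Q* = 39.6989.
The Pigouvian tax equals MEC at Q*: 4.90 + 0.79×39.6989 = 36.2621.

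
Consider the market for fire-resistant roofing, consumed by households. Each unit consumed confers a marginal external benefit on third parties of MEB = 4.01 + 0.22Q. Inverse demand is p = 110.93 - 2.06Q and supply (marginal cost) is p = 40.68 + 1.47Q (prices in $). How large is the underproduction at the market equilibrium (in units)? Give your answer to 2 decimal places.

Market equilibrium (private): 40.68 + 1.47Q = 110.93 - 2.06Q → Q_m = 19.9008.
Social marginal benefit = demand + MEB = 114.94 - 1.84Q.
Set SMB = MC: 114.94 - 1.84Q = 40.68 + 1.47Q → Q* = 22.4350.
Gap = |19.9008 − 22.4350| = 2.5342.

2.53 units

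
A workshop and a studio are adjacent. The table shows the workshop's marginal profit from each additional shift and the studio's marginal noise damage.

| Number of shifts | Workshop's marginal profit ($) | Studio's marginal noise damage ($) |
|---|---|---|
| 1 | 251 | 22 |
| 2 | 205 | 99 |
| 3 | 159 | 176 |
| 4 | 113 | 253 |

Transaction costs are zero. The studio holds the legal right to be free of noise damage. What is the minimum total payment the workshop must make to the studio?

$121

Efficient level: marginal profit ≥ marginal noise damage through level 2, so k* = 2.
With the studio holding the right, the workshop must at least compensate total damage at k*: 22 + 99 = 121.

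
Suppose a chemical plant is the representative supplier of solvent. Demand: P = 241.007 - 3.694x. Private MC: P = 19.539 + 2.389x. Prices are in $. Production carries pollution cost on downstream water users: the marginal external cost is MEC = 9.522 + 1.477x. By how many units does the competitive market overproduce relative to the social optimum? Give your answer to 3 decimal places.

Market equilibrium (private): 19.539 + 2.389x = 241.007 - 3.694x → x_m = 36.4077.
Social marginal cost = private MC + MEC = 29.061 + 3.866x.
Set SMC = demand: 29.061 + 3.866x = 241.007 - 3.694x → x* = 28.0352.
Gap = |36.4077 − 28.0352| = 8.3725.

8.373 units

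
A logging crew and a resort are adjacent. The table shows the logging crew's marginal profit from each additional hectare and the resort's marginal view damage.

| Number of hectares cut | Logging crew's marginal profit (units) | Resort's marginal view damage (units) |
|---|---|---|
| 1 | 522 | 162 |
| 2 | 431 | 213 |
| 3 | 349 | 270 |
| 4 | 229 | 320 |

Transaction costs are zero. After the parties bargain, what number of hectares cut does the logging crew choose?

Bargaining reaches the level where marginal profit last exceeds marginal view damage.
That holds through level 3 (349 ≥ 270) but not at 4 (229 < 320).

3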